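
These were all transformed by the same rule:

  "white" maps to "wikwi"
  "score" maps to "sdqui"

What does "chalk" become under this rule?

cicoo

In white: w→w is +0, h→i is +1, i→k is +2, t→w is +3 — the shift increases by 1 each position. The shift increases by 1 at each position, starting from +0: 0, 1, 2, ….
Applying it to chalk: c+0=c, h+1=i, a+2=c, l+3=o, k+4=o.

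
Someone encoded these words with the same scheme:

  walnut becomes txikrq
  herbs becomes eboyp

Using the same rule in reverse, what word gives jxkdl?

Compare letters: w→t is +23, a→x is +23, l→i is +23 — a constant shift. Each letter is shifted forward by 23 in the alphabet (a Caesar shift of +23).
Undoing it on jxkdl: j−23=m, x−23=a, k−23=n, d−23=g, l−23=o.

mango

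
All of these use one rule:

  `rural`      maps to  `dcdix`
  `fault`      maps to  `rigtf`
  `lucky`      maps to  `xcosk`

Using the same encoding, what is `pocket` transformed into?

A repeating key of period 2 is used — shifts +12, +8 over and over.
On pocket: p+12=b, o+8=w, c+12=o, k+8=s, e+12=q, t+8=b.

bwosqb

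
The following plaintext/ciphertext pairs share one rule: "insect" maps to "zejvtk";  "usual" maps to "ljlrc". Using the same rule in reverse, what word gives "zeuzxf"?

Compare letters: i→z is +17, n→e is +17, s→j is +17 — a constant shift. Each letter is shifted forward by 17 in the alphabet (a Caesar shift of +17).
Undoing it on zeuzxf: z−17=i, e−17=n, u−17=d, z−17=i, x−17=g, f−17=o.

indigo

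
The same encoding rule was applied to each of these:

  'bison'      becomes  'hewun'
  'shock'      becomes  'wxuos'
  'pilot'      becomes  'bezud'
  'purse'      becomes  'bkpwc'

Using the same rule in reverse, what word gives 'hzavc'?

Treating letters as 0–25, the rule is x ↦ 7x + 0 (mod 26).
Reversing it on hzavc: h(7)→15·(7−0)≡1=b; z(25)→15·(25−0)≡11=l; a(0)→15·(0−0)≡0=a; v(21)→15·(21−0)≡3=d; c(2)→15·(2−0)≡4=e (all mod 26).

blade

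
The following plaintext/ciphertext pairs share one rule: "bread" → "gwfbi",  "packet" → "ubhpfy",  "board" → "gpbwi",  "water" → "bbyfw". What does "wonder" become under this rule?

bpsifw

The shift depends on letter class: consonant b→g is +5, but vowel e→f is +1. Two shifts are in play — +1 for a/e/i/o/u, +5 for every other letter.
Applying it to wonder: w(cons)+5=b, o(vowel)+1=p, n(cons)+5=s, d(cons)+5=i, e(vowel)+1=f, r(cons)+5=w.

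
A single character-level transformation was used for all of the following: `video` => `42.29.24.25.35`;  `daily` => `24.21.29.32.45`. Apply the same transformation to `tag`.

40.21.27

v is letter #22 and maps to 42: an offset of 20. Each letter is replaced by its alphabet position (a=1..z=26) + 20.
Applying it to tag: t=20→40, a=1→21, g=7→27.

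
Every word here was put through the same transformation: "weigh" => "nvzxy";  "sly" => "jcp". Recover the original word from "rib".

ark

Every letter moves 17 places later in the alphabet, wrapping around z→a.
Decoding rib: r−17=a, i−17=r, b−17=k.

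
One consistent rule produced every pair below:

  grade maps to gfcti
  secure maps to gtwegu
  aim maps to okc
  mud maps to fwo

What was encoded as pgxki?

The output letters match the input read backwards, each shifted +2: grade reversed is edarg. The word is reversed, then every letter is shifted forward by 2.
Decoding pgxki: shift back: p−2=n, g−2=e, x−2=v, k−2=i, i−2=g → nevig; then reverse → given.

given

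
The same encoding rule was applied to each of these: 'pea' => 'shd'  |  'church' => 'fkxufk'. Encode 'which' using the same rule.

zklfk

Compare letters: p→s is +3, e→h is +3, a→d is +3 — a constant shift. Every letter moves 3 places later in the alphabet, wrapping around z→a.
Applying it to which: w+3=z, h+3=k, i+3=l, c+3=f, h+3=k.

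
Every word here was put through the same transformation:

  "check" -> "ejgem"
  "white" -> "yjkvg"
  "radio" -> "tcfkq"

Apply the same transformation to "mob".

Compare letters: c→e is +2, h→j is +2, e→g is +2 — a constant shift. Every letter moves 2 places later in the alphabet, wrapping around z→a.
Applying it to mob: m+2=o, o+2=q, b+2=d.

oqd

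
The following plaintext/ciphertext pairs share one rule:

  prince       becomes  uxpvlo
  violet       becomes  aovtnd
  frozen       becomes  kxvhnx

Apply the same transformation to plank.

urhvt

Letter i (0-indexed) is shifted by i+5, so successive shifts are 5, 6, 7, ….
For plank: p+5=u, l+6=r, a+7=h, n+8=v, k+9=t.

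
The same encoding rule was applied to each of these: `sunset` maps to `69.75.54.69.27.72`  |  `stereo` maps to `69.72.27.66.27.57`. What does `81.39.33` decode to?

wig

s(#19)→69 and u(#21)→75: differences scale by 3, so n = 3·pos + 12. The formula is n = 3×(alphabet index, a=1) + 12.
Undoing it on 81.39.33: 81→(81−12)÷3=23=w, 39→(39−12)÷3=9=i, 33→(33−12)÷3=7=g.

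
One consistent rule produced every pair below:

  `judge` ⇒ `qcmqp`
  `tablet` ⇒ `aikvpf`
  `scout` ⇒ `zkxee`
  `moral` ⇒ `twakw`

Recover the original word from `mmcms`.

fetch

In judge: j→q is +7, u→c is +8, d→m is +9, g→q is +10 — the shift increases by 1 each position. The shift increases by 1 at each position, starting from +7: 7, 8, 9, ….
Reversing it on mmcms: m−7=f, m−8=e, c−9=t, m−10=c, s−11=h.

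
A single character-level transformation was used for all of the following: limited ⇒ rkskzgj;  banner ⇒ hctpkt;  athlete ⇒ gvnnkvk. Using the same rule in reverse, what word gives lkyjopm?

fishing

Shifts by position in limited: pos 0: l→r (+6), pos 1: i→k (+2), pos 2: m→s (+6), pos 3: i→k (+2) — repeating every 2. It's a Vigenère-style cipher with numeric key [6,2]: position i shifts by key[i mod 2].
Reversing it on lkyjopm: l−6=f, k−2=i, y−6=s, j−2=h, o−6=i, p−2=n, m−6=g.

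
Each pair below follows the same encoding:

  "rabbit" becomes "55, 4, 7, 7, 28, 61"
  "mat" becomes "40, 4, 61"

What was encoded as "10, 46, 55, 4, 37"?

Each letter becomes 3×(its alphabet position, a=1..z=26) + 1.
Reversing it on 10, 46, 55, 4, 37: 10→(10−1)÷3=3=c, 46→(46−1)÷3=15=o, 55→(55−1)÷3=18=r, 4→(4−1)÷3=1=a, 37→(37−1)÷3=12=l.

coral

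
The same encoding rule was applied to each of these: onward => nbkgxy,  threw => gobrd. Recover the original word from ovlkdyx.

The output letters match the input read backwards, each shifted +10: onward reversed is drawno. Two steps: reverse the string, then apply a Caesar shift of +10.
Decoding ovlkdyx: shift back: o−10=e, v−10=l, l−10=b, k−10=a, d−10=t, y−10=o, x−10=n → elbaton; then reverse → notable.

notable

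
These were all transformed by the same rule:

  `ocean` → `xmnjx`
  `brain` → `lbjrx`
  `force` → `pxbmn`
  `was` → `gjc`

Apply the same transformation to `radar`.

bjnjb

The shift depends on letter class: consonant c→m is +10, but vowel o→x is +9. The rule splits by letter class: vowels +9, consonants +10.
Applying it to radar: r(cons)+10=b, a(vowel)+9=j, d(cons)+10=n, a(vowel)+9=j, r(cons)+10=b.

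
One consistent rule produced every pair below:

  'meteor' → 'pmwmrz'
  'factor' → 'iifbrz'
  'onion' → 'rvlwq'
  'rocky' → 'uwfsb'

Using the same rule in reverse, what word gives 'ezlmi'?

The shifts repeat in a cycle of length 2: positions 0,1,… shift by +3, +8, then the pattern repeats.
Reversing it on ezlmi: e−3=b, z−8=r, l−3=i, m−8=e, i−3=f.

brief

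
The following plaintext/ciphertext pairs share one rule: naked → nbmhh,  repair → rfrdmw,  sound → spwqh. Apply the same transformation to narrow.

In naked: n→n is +0, a→b is +1, k→m is +2, e→h is +3 — the shift increases by 1 each position. Each letter shifts forward by its position index (0, 1, 2, …) — the shift grows by one for each successive letter.
On narrow: n+0=n, a+1=b, r+2=t, r+3=u, o+4=s, w+5=b.

nbtusb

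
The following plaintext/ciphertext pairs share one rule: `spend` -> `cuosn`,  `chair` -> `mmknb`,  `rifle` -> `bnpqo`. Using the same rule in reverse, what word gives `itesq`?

young

The shifts repeat in a cycle of length 2: positions 0,1,… shift by +10, +5, then the pattern repeats.
Undoing it on itesq: i−10=y, t−5=o, e−10=u, s−5=n, q−10=g.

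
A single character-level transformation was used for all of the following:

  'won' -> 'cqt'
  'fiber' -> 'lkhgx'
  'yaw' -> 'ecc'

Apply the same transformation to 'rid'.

xkj

The shift depends on letter class: consonant w→c is +6, but vowel o→q is +2. The rule splits by letter class: vowels +2, consonants +6.
On rid: r(cons)+6=x, i(vowel)+2=k, d(cons)+6=j.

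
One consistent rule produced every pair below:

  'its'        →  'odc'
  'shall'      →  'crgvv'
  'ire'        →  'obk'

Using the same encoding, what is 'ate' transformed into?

gdk

The rule splits by letter class: vowels +6, consonants +10.
Applying it to ate: a(vowel)+6=g, t(cons)+10=d, e(vowel)+6=k.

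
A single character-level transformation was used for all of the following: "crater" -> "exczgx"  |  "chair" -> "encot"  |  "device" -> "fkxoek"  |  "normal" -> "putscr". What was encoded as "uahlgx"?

suffer

Shifts by position in crater: pos 0: c→e (+2), pos 1: r→x (+6), pos 2: a→c (+2), pos 3: t→z (+6) — repeating every 2. A repeating key of period 2 is used — shifts +2, +6 over and over.
Reversing it on uahlgx: u−2=s, a−6=u, h−2=f, l−6=f, g−2=e, x−6=r.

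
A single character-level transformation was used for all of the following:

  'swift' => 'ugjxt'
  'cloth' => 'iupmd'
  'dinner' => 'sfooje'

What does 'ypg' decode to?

The word is reversed, then every letter is shifted forward by 1.
Undoing it on ypg: shift back: y−1=x, p−1=o, g−1=f → xof; then reverse → fox.

fox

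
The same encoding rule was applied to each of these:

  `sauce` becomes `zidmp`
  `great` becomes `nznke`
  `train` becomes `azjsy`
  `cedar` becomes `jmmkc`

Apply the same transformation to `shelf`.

zpnvq

In sauce: s→z is +7, a→i is +8, u→d is +9, c→m is +10 — the shift increases by 1 each position. The shift increases by 1 at each position, starting from +7: 7, 8, 9, ….
On shelf: s+7=z, h+8=p, e+9=n, l+10=v, f+11=q.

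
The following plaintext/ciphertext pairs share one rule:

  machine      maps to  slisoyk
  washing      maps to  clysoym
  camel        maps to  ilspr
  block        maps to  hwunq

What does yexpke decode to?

Shifts by position in machine: pos 0: m→s (+6), pos 1: a→l (+11), pos 2: c→i (+6), pos 3: h→s (+11) — repeating every 2. The shifts repeat in a cycle of length 2: positions 0,1,… shift by +6, +11, then the pattern repeats.
Reversing it on yexpke: y−6=s, e−11=t, x−6=r, p−11=e, k−6=e, e−11=t.

street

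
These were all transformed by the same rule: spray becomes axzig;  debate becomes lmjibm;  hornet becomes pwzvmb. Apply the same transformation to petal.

Compare letters: s→a is +8, p→x is +8, r→z is +8 — a constant shift. Every letter moves 8 places later in the alphabet, wrapping around z→a.
Applying it to petal: p+8=x, e+8=m, t+8=b, a+8=i, l+8=t.

xmbit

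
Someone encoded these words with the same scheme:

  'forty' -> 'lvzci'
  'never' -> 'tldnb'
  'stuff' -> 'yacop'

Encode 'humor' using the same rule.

In forty: f→l is +6, o→v is +7, r→z is +8, t→c is +9 — the shift increases by 1 each position. Each letter shifts forward by (position + 6), i.e. 6, 7, 8, … — the shift grows by one for each successive letter.
Applying it to humor: h+6=n, u+7=b, m+8=u, o+9=x, r+10=b.

nbuxb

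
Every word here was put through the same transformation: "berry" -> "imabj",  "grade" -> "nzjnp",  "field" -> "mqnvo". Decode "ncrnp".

In berry: b→i is +7, e→m is +8, r→a is +9, r→b is +10 — the shift increases by 1 each position. Each letter shifts forward by (position + 7), i.e. 7, 8, 9, … — the shift grows by one for each successive letter.
Decoding ncrnp: n−7=g, c−8=u, r−9=i, n−10=d, p−11=e.

guide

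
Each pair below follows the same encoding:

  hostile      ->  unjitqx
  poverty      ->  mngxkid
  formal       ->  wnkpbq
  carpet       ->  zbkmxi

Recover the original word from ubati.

h(7)→u(20) and o(14)→n(13) fit y≡25x+1 (mod 26); the inverse of 25 mod 26 is 25. Treating letters as 0–25, the rule is x ↦ 25x + 1 (mod 26).
Decoding ubati: u(20)→25·(20−1)≡7=h; b(1)→25·(1−1)≡0=a; a(0)→25·(0−1)≡1=b; t(19)→25·(19−1)≡8=i; i(8)→25·(8−1)≡19=t (all mod 26).

habit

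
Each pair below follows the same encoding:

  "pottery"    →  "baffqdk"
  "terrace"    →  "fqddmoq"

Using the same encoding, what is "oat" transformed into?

amf

Compare letters: p→b is +12, o→a is +12, t→f is +12 — a constant shift. It's a constant shift of +12 (ROT12).
For oat: o+12=a, a+12=m, t+12=f.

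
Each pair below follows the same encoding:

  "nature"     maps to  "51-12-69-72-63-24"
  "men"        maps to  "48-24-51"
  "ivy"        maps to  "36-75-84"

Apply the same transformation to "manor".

n(#14)→51 and a(#1)→12: differences scale by 3, so n = 3·pos + 9. Each letter becomes 3×(its alphabet position, a=1..z=26) + 9.
On manor: m=13→48, a=1→12, n=14→51, o=15→54, r=18→63.

48-12-51-54-63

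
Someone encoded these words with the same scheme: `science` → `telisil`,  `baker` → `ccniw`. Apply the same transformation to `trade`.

In science: s→t is +1, c→e is +2, i→l is +3, e→i is +4 — the shift increases by 1 each position. Letter i (0-indexed) is shifted by i+1, so successive shifts are 1, 2, 3, ….
For trade: t+1=u, r+2=t, a+3=d, d+4=h, e+5=j.

utdhj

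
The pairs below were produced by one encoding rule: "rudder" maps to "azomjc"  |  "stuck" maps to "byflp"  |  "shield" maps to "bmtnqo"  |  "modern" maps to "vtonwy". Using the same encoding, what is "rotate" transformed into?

Shifts by position in rudder: pos 0: r→a (+9), pos 1: u→z (+5), pos 2: d→o (+11), pos 3: d→m (+9), pos 4: e→j (+5), pos 5: r→c (+11) — repeating every 3. It's a Vigenère-style cipher with numeric key [9,5,11]: position i shifts by key[i mod 3].
On rotate: r+9=a, o+5=t, t+11=e, a+9=j, t+5=y, e+11=p.

atejyp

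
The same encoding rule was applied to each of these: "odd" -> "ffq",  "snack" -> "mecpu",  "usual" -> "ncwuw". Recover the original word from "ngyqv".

towel

The output letters match the input read backwards, each shifted +2: odd reversed is ddo. The word is reversed, then every letter is shifted forward by 2.
Decoding ngyqv: shift back: n−2=l, g−2=e, y−2=w, q−2=o, v−2=t → lewot; then reverse → towel.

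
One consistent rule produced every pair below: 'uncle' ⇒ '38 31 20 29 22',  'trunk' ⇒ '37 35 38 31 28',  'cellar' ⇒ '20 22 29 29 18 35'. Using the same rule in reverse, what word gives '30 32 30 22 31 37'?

u is letter #21 and maps to 38: an offset of 17. The number is (letter's place in the alphabet, a=1) + 17.
Reversing it on 30 32 30 22 31 37: 30→(30−17)÷1=13=m, 32→(32−17)÷1=15=o, 30→(30−17)÷1=13=m, 22→(22−17)÷1=5=e, 31→(31−17)÷1=14=n, 37→(37−17)÷1=20=t.

moment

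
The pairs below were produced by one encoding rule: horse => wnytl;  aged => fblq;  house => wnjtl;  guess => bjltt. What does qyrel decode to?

h(7)→w(22) and o(14)→n(13) fit y≡21x+5 (mod 26); the inverse of 21 mod 26 is 5. This is an affine cipher: with a=0,…,z=25, each position x becomes (21x+5) mod 26.
Decoding qyrel: q(16)→5·(16−5)≡3=d; y(24)→5·(24−5)≡17=r; r(17)→5·(17−5)≡8=i; e(4)→5·(4−5)≡21=v; l(11)→5·(11−5)≡4=e (all mod 26).

drive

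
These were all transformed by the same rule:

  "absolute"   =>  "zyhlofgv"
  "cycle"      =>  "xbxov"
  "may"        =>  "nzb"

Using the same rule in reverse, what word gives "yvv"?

bee

This is the alphabet-reversal cipher (Atbash): a becomes z, b becomes y, etc.
Reversing it on yvv: y↔b, v↔e, v↔e.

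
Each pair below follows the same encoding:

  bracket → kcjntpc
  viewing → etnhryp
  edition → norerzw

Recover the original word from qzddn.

house

A repeating key of period 2 is used — shifts +9, +11 over and over.
Undoing it on qzddn: q−9=h, z−11=o, d−9=u, d−11=s, n−9=e.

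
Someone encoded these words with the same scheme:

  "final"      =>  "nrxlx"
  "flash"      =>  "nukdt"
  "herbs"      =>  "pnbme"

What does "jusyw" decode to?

blink

In final: f→n is +8, i→r is +9, n→x is +10, a→l is +11 — the shift increases by 1 each position. Letter i (0-indexed) is shifted by i+8, so successive shifts are 8, 9, 10, ….
Decoding jusyw: j−8=b, u−9=l, s−10=i, y−11=n, w−12=k.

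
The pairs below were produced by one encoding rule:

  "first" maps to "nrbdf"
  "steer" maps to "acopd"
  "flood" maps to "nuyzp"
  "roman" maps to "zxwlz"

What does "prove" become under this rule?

Letter i (0-indexed) is shifted by i+8, so successive shifts are 8, 9, 10, ….
On prove: p+8=x, r+9=a, o+10=y, v+11=g, e+12=q.

xaygq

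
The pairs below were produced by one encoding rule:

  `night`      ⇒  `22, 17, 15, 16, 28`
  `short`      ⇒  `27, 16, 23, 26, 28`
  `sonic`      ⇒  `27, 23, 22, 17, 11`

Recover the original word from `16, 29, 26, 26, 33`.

n is letter #14 and maps to 22: an offset of 8. The number is (letter's place in the alphabet, a=1) + 8.
Decoding 16, 29, 26, 26, 33: 16→(16−8)÷1=8=h, 29→(29−8)÷1=21=u, 26→(26−8)÷1=18=r, 26→(26−8)÷1=18=r, 33→(33−8)÷1=25=y.

hurry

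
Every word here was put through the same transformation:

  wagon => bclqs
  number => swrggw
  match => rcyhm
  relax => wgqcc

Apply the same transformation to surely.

Two shifts are in play — +2 for a/e/i/o/u, +5 for every other letter.
Applying it to surely: s(cons)+5=x, u(vowel)+2=w, r(cons)+5=w, e(vowel)+2=g, l(cons)+5=q, y(cons)+5=d.

xwwgqd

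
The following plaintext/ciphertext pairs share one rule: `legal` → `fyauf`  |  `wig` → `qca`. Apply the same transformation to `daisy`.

Compare letters: l→f is +20, e→y is +20, g→a is +20 — a constant shift. This is a Caesar cipher with shift 20.
For daisy: d+20=x, a+20=u, i+20=c, s+20=m, y+20=s.

xucms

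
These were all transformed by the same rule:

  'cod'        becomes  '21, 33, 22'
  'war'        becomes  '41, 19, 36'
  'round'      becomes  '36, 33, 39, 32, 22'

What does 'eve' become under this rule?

c is letter #3 and maps to 21: an offset of 18. Letters become their 1-based position plus 18 (so a→19, b→20, …).
Applying it to eve: e=5→23, v=22→40, e=5→23.

23, 40, 23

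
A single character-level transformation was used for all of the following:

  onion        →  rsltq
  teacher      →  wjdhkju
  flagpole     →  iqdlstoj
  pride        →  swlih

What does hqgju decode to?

elder

Shifts by position in onion: pos 0: o→r (+3), pos 1: n→s (+5), pos 2: i→l (+3), pos 3: o→t (+5) — repeating every 2. A repeating key of period 2 is used — shifts +3, +5 over and over.
Undoing it on hqgju: h−3=e, q−5=l, g−3=d, j−5=e, u−3=r.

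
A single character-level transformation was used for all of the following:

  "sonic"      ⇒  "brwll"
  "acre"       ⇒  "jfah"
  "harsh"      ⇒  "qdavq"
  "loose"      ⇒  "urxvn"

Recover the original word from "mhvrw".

Shifts by position in sonic: pos 0: s→b (+9), pos 1: o→r (+3), pos 2: n→w (+9), pos 3: i→l (+3) — repeating every 2. The shifts repeat in a cycle of length 2: positions 0,1,… shift by +9, +3, then the pattern repeats.
Undoing it on mhvrw: m−9=d, h−3=e, v−9=m, r−3=o, w−9=n.

demon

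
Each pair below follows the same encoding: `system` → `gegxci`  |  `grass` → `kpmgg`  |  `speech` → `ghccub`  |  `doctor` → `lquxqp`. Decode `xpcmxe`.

s(18)→g(6) and y(24)→e(4) fit y≡17x+12 (mod 26); the inverse of 17 mod 26 is 23. This is an affine cipher: with a=0,…,z=25, each position x becomes (17x+12) mod 26.
Reversing it on xpcmxe: x(23)→23·(23−12)≡19=t; p(15)→23·(15−12)≡17=r; c(2)→23·(2−12)≡4=e; m(12)→23·(12−12)≡0=a; x(23)→23·(23−12)≡19=t; e(4)→23·(4−12)≡24=y (all mod 26).

treaty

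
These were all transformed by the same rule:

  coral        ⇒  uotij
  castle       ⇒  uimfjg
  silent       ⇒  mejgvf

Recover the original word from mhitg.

spare

c(2)→u(20) and o(14)→o(14) fit y≡19x+8 (mod 26); the inverse of 19 mod 26 is 11. This is an affine cipher: with a=0,…,z=25, each position x becomes (19x+8) mod 26.
Decoding mhitg: m(12)→11·(12−8)≡18=s; h(7)→11·(7−8)≡15=p; i(8)→11·(8−8)≡0=a; t(19)→11·(19−8)≡17=r; g(6)→11·(6−8)≡4=e (all mod 26).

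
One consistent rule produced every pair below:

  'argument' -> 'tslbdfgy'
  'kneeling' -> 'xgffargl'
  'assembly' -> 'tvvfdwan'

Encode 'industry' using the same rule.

rgcbvysn

a(0)→t(19) and r(17)→s(18) fit y≡3x+19 (mod 26); the inverse of 3 mod 26 is 9. This is an affine cipher: with a=0,…,z=25, each position x becomes (3x+19) mod 26.
On industry: i(8)→3·8+19≡17=r; n(13)→3·13+19≡6=g; d(3)→3·3+19≡2=c; u(20)→3·20+19≡1=b; s(18)→3·18+19≡21=v; t(19)→3·19+19≡24=y; r(17)→3·17+19≡18=s; y(24)→3·24+19≡13=n (all mod 26).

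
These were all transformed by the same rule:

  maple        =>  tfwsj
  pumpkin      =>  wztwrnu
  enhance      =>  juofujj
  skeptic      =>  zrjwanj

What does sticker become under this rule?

The shift depends on letter class: consonant m→t is +7, but vowel a→f is +5. Two shifts are in play — +5 for a/e/i/o/u, +7 for every other letter.
Applying it to sticker: s(cons)+7=z, t(cons)+7=a, i(vowel)+5=n, c(cons)+7=j, k(cons)+7=r, e(vowel)+5=j, r(cons)+7=y.

zanjrjy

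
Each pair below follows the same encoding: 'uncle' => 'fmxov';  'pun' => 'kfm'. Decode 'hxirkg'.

Each pair mirrors across the alphabet (u↔f, n↔m, c↔x): positions sum to 25. Letters are reflected about the middle of the alphabet (position → 25−position): Atbash.
Decoding hxirkg: h↔s, x↔c, i↔r, r↔i, k↔p, g↔t.

script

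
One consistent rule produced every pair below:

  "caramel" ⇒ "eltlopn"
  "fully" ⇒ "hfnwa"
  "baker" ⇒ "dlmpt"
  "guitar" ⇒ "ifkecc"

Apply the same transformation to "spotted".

A repeating key of period 2 is used — shifts +2, +11 over and over.
For spotted: s+2=u, p+11=a, o+2=q, t+11=e, t+2=v, e+11=p, d+2=f.

uaqevpf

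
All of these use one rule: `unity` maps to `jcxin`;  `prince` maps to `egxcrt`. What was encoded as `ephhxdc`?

passion

It's a constant shift of +15 (ROT15).
Undoing it on ephhxdc: e−15=p, p−15=a, h−15=s, h−15=s, x−15=i, d−15=o, c−15=n.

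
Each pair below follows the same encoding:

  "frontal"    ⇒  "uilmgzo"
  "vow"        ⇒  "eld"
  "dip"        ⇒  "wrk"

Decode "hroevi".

silver

Each pair mirrors across the alphabet (f↔u, r↔i, o↔l): positions sum to 25. Letters are reflected about the middle of the alphabet (position → 25−position): Atbash.
Undoing it on hroevi: h↔s, r↔i, o↔l, e↔v, v↔e, i↔r.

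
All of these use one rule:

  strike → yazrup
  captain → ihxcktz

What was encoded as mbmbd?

In strike: s→y is +6, t→a is +7, r→z is +8, i→r is +9 — the shift increases by 1 each position. Letter i (0-indexed) is shifted by i+6, so successive shifts are 6, 7, 8, ….
Decoding mbmbd: m−6=g, b−7=u, m−8=e, b−9=s, d−10=t.

guest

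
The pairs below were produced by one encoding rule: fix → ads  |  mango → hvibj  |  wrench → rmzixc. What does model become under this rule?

hjyzg

It's a constant shift of +21 (ROT21).
On model: m+21=h, o+21=j, d+21=y, e+21=z, l+21=g.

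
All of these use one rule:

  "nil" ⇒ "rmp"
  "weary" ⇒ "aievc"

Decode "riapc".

newly

Compare letters: n→r is +4, i→m is +4, l→p is +4 — a constant shift. This is a Caesar cipher with shift 4.
Decoding riapc: r−4=n, i−4=e, a−4=w, p−4=l, c−4=y.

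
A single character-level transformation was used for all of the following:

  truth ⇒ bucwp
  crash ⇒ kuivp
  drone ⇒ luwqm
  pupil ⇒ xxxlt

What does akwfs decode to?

Shifts by position in truth: pos 0: t→b (+8), pos 1: r→u (+3), pos 2: u→c (+8), pos 3: t→w (+3) — repeating every 2. A repeating key of period 2 is used — shifts +8, +3 over and over.
Decoding akwfs: a−8=s, k−3=h, w−8=o, f−3=c, s−8=k.

shock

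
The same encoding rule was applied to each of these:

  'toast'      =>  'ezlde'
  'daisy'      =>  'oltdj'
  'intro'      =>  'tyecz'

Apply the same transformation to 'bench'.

Every letter moves 11 places later in the alphabet, wrapping around z→a.
For bench: b+11=m, e+11=p, n+11=y, c+11=n, h+11=s.

mpyns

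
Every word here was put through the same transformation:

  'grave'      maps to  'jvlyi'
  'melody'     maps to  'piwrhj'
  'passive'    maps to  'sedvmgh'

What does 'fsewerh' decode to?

cottage

Shifts by position in grave: pos 0: g→j (+3), pos 1: r→v (+4), pos 2: a→l (+11), pos 3: v→y (+3), pos 4: e→i (+4) — repeating every 3. The shifts repeat in a cycle of length 3: positions 0,1,… shift by +3, +4, +11, then the pattern repeats.
Reversing it on fsewerh: f−3=c, s−4=o, e−11=t, w−3=t, e−4=a, r−11=g, h−3=e.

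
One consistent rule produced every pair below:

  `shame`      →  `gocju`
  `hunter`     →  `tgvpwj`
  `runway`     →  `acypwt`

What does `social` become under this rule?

The output letters match the input read backwards, each shifted +2: shame reversed is emahs. Two steps: reverse the string, then apply a Caesar shift of +2.
For social: reverse → laicos; then shift: l+2=n, a+2=c, i+2=k, c+2=e, o+2=q, s+2=u.

nckequ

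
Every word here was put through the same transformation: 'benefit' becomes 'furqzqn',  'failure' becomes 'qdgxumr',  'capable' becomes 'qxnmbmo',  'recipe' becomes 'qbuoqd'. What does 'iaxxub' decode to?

The output letters match the input read backwards, each shifted +12: benefit reversed is tifeneb. Two steps: reverse the string, then apply a Caesar shift of +12.
Decoding iaxxub: shift back: i−12=w, a−12=o, x−12=l, x−12=l, u−12=i, b−12=p → wollip; then reverse → pillow.

pillow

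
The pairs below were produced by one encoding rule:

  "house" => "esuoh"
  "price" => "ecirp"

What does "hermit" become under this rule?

The output letters match the input read backwards: house reversed is esuoh. It's just the letters in reverse order.
Applying it to hermit: reverse → timreh.

timreh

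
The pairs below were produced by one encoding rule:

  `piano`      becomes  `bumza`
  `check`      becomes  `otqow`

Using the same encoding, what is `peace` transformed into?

Compare letters: p→b is +12, i→u is +12, a→m is +12 — a constant shift. Every letter moves 12 places later in the alphabet, wrapping around z→a.
For peace: p+12=b, e+12=q, a+12=m, c+12=o, e+12=q.

bqmoq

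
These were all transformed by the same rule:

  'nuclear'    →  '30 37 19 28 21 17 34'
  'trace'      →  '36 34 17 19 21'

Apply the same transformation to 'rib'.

34 25 18

n is letter #14 and maps to 30: an offset of 16. Each letter is replaced by its alphabet position (a=1..z=26) + 16.
Applying it to rib: r=18→34, i=9→25, b=2→18.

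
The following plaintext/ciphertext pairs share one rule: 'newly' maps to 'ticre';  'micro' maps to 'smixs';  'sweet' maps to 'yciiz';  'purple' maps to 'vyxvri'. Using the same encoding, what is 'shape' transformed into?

The shift depends on letter class: consonant n→t is +6, but vowel e→i is +4. Two shifts are in play — +4 for a/e/i/o/u, +6 for every other letter.
Applying it to shape: s(cons)+6=y, h(cons)+6=n, a(vowel)+4=e, p(cons)+6=v, e(vowel)+4=i.

ynevi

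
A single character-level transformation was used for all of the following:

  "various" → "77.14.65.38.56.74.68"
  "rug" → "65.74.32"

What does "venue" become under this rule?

The formula is n = 3×(alphabet index, a=1) + 11.
Applying it to venue: v=22→77, e=5→26, n=14→53, u=21→74, e=5→26.

77.26.53.74.26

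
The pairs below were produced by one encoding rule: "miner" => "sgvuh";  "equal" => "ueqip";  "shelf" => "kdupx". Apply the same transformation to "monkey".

syvmuc

m(12)→s(18) and i(8)→g(6) fit y≡3x+8 (mod 26); the inverse of 3 mod 26 is 9. Treating letters as 0–25, the rule is x ↦ 3x + 8 (mod 26).
Applying it to monkey: m(12)→3·12+8≡18=s; o(14)→3·14+8≡24=y; n(13)→3·13+8≡21=v; k(10)→3·10+8≡12=m; e(4)→3·4+8≡20=u; y(24)→3·24+8≡2=c (all mod 26).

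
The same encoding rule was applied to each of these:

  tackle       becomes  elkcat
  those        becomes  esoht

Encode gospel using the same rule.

The output letters match the input read backwards: tackle reversed is elkcat. The word is simply reversed.
On gospel: reverse → lepsog.

lepsog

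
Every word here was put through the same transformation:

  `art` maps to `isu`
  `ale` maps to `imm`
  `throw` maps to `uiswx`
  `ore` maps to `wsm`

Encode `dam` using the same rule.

ein

The shift depends on letter class: consonant r→s is +1, but vowel a→i is +8. The rule splits by letter class: vowels +8, consonants +1.
For dam: d(cons)+1=e, a(vowel)+8=i, m(cons)+1=n.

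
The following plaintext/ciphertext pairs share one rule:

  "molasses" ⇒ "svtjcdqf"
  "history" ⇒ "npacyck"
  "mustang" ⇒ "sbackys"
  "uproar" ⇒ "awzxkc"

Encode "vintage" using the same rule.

The shift increases by 1 at each position, starting from +6: 6, 7, 8, ….
Applying it to vintage: v+6=b, i+7=p, n+8=v, t+9=c, a+10=k, g+11=r, e+12=q.

bpvckrq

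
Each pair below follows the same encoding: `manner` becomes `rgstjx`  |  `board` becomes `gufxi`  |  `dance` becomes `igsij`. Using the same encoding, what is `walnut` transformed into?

bgqtzz

It's a Vigenère-style cipher with numeric key [5,6]: position i shifts by key[i mod 2].
Applying it to walnut: w+5=b, a+6=g, l+5=q, n+6=t, u+5=z, t+6=z.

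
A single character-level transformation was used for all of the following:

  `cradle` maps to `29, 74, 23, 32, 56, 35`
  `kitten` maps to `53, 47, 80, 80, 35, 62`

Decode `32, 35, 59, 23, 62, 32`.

With a=1..z=26, the number is 3·pos + 20.
Reversing it on 32, 35, 59, 23, 62, 32: 32→(32−20)÷3=4=d, 35→(35−20)÷3=5=e, 59→(59−20)÷3=13=m, 23→(23−20)÷3=1=a, 62→(62−20)÷3=14=n, 32→(32−20)÷3=4=d.

demand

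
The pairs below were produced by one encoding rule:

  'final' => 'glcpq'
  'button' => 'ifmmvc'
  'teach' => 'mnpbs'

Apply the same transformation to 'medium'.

jnulfj

Each letter's alphabet position (a=0..z=25) is mapped through 19·x+15 mod 26 — an affine cipher.
For medium: m(12)→19·12+15≡9=j; e(4)→19·4+15≡13=n; d(3)→19·3+15≡20=u; i(8)→19·8+15≡11=l; u(20)→19·20+15≡5=f; m(12)→19·12+15≡9=j (all mod 26).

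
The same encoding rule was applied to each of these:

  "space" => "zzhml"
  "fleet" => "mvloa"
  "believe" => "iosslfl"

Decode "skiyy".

labor

Shifts by position in space: pos 0: s→z (+7), pos 1: p→z (+10), pos 2: a→h (+7), pos 3: c→m (+10) — repeating every 2. It's a Vigenère-style cipher with numeric key [7,10]: position i shifts by key[i mod 2].
Undoing it on skiyy: s−7=l, k−10=a, i−7=b, y−10=o, y−7=r.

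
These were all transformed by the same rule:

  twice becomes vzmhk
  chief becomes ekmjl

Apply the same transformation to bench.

In twice: t→v is +2, w→z is +3, i→m is +4, c→h is +5 — the shift increases by 1 each position. Each letter shifts forward by (position + 2), i.e. 2, 3, 4, … — the shift grows by one for each successive letter.
On bench: b+2=d, e+3=h, n+4=r, c+5=h, h+6=n.

dhrhn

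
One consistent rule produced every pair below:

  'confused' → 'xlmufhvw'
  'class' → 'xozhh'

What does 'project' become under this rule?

kilqvxg

Each letter is replaced by its mirror in the alphabet: a↔z, b↔y, c↔x, and so on (the Atbash cipher).
For project: p↔k, r↔i, o↔l, j↔q, e↔v, c↔x, t↔g.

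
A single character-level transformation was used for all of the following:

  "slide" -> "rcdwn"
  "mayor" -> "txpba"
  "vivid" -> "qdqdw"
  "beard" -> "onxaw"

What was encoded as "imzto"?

thumb

s(18)→r(17) and l(11)→c(2) fit y≡17x+23 (mod 26); the inverse of 17 mod 26 is 23. This is an affine cipher: with a=0,…,z=25, each position x becomes (17x+23) mod 26.
Reversing it on imzto: i(8)→23·(8−23)≡19=t; m(12)→23·(12−23)≡7=h; z(25)→23·(25−23)≡20=u; t(19)→23·(19−23)≡12=m; o(14)→23·(14−23)≡1=b (all mod 26).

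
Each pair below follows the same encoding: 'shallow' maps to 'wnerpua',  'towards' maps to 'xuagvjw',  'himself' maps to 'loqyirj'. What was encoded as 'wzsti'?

stone

Shifts by position in shallow: pos 0: s→w (+4), pos 1: h→n (+6), pos 2: a→e (+4), pos 3: l→r (+6) — repeating every 2. A repeating key of period 2 is used — shifts +4, +6 over and over.
Reversing it on wzsti: w−4=s, z−6=t, s−4=o, t−6=n, i−4=e.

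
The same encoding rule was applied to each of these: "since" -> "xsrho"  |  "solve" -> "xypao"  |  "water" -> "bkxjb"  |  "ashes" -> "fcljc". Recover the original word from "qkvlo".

Shifts by position in since: pos 0: s→x (+5), pos 1: i→s (+10), pos 2: n→r (+4), pos 3: c→h (+5), pos 4: e→o (+10) — repeating every 3. It's a Vigenère-style cipher with numeric key [5,10,4]: position i shifts by key[i mod 3].
Reversing it on qkvlo: q−5=l, k−10=a, v−4=r, l−5=g, o−10=e.

large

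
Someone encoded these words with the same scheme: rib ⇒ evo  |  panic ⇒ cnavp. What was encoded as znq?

mad

This is a Caesar cipher with shift 13.
Reversing it on znq: z−13=m, n−13=a, q−13=d.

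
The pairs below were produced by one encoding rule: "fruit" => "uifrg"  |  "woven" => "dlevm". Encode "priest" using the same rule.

kirvhg

Each letter is replaced by its mirror in the alphabet: a↔z, b↔y, c↔x, and so on (the Atbash cipher).
On priest: p↔k, r↔i, i↔r, e↔v, s↔h, t↔g.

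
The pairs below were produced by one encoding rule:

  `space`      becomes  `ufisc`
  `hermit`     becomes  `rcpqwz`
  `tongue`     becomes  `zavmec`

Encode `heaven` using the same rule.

rcijcv

s(18)→u(20) and p(15)→f(5) fit y≡5x+8 (mod 26); the inverse of 5 mod 26 is 21. This is an affine cipher: with a=0,…,z=25, each position x becomes (5x+8) mod 26.
On heaven: h(7)→5·7+8≡17=r; e(4)→5·4+8≡2=c; a(0)→5·0+8≡8=i; v(21)→5·21+8≡9=j; e(4)→5·4+8≡2=c; n(13)→5·13+8≡21=v (all mod 26).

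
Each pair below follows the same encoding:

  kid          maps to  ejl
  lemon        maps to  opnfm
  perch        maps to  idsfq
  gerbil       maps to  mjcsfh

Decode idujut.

stitch

The output letters match the input read backwards, each shifted +1: kid reversed is dik. Two steps: reverse the string, then apply a Caesar shift of +1.
Reversing it on idujut: shift back: i−1=h, d−1=c, u−1=t, j−1=i, u−1=t, t−1=s → hctits; then reverse → stitch.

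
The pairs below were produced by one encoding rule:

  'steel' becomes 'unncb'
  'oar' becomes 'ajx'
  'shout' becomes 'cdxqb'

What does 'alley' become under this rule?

hnuuj

The output letters match the input read backwards, each shifted +9: steel reversed is leets. Two steps: reverse the string, then apply a Caesar shift of +9.
On alley: reverse → yella; then shift: y+9=h, e+9=n, l+9=u, l+9=u, a+9=j.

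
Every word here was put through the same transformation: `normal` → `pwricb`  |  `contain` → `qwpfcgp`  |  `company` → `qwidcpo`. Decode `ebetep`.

n(13)→p(15) and o(14)→w(22) fit y≡7x+2 (mod 26); the inverse of 7 mod 26 is 15. Treating letters as 0–25, the rule is x ↦ 7x + 2 (mod 26).
Undoing it on ebetep: e(4)→15·(4−2)≡4=e; b(1)→15·(1−2)≡11=l; e(4)→15·(4−2)≡4=e; t(19)→15·(19−2)≡21=v; e(4)→15·(4−2)≡4=e; p(15)→15·(15−2)≡13=n (all mod 26).

eleven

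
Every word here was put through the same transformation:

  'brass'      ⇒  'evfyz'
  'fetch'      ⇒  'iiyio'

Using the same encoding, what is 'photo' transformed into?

In brass: b→e is +3, r→v is +4, a→f is +5, s→y is +6 — the shift increases by 1 each position. Each letter shifts forward by (position + 3), i.e. 3, 4, 5, … — the shift grows by one for each successive letter.
Applying it to photo: p+3=s, h+4=l, o+5=t, t+6=z, o+7=v.

sltzv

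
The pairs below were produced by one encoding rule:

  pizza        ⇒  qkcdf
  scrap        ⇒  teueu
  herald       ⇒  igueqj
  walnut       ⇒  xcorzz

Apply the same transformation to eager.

fcjiw

The shift increases by 1 at each position, starting from +1: 1, 2, 3, ….
On eager: e+1=f, a+2=c, g+3=j, e+4=i, r+5=w.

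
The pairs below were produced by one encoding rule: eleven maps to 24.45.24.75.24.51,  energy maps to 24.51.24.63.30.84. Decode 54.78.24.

owe

The formula is n = 3×(alphabet index, a=1) + 9.
Decoding 54.78.24: 54→(54−9)÷3=15=o, 78→(78−9)÷3=23=w, 24→(24−9)÷3=5=e.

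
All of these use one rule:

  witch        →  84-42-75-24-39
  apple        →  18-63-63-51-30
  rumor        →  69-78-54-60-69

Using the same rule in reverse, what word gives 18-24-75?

w(#23)→84 and i(#9)→42: differences scale by 3, so n = 3·pos + 15. The formula is n = 3×(alphabet index, a=1) + 15.
Decoding 18-24-75: 18→(18−15)÷3=1=a, 24→(24−15)÷3=3=c, 75→(75−15)÷3=20=t.

act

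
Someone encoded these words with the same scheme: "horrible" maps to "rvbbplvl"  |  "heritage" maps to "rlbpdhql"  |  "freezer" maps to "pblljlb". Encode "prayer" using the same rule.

The shift depends on letter class: consonant h→r is +10, but vowel o→v is +7. Two shifts are in play — +7 for a/e/i/o/u, +10 for every other letter.
Applying it to prayer: p(cons)+10=z, r(cons)+10=b, a(vowel)+7=h, y(cons)+10=i, e(vowel)+7=l, r(cons)+10=b.

zbhilb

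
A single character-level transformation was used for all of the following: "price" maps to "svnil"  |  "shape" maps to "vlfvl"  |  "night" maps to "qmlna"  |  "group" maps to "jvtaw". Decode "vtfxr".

spark

Each letter shifts forward by (position + 3), i.e. 3, 4, 5, … — the shift grows by one for each successive letter.
Reversing it on vtfxr: v−3=s, t−4=p, f−5=a, x−6=r, r−7=k.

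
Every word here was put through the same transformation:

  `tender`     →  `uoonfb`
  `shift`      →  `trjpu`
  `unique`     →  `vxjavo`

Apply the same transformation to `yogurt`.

Shifts by position in tender: pos 0: t→u (+1), pos 1: e→o (+10), pos 2: n→o (+1), pos 3: d→n (+10) — repeating every 2. The shifts repeat in a cycle of length 2: positions 0,1,… shift by +1, +10, then the pattern repeats.
For yogurt: y+1=z, o+10=y, g+1=h, u+10=e, r+1=s, t+10=d.

zyhesd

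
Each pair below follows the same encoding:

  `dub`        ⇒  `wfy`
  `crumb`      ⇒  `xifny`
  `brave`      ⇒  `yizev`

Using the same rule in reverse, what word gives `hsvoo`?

Each pair mirrors across the alphabet (d↔w, u↔f, b↔y): positions sum to 25. Letters are reflected about the middle of the alphabet (position → 25−position): Atbash.
Reversing it on hsvoo: h↔s, s↔h, v↔e, o↔l, o↔l.

shell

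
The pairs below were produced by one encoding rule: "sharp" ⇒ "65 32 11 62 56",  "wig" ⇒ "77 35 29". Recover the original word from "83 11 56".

s(#19)→65 and h(#8)→32: differences scale by 3, so n = 3·pos + 8. The formula is n = 3×(alphabet index, a=1) + 8.
Decoding 83 11 56: 83→(83−8)÷3=25=y, 11→(11−8)÷3=1=a, 56→(56−8)÷3=16=p.

yap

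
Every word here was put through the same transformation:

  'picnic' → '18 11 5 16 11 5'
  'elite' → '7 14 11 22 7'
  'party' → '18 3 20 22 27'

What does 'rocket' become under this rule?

20 17 5 13 7 22

p is letter #16 and maps to 18: an offset of 2. Letters become their 1-based position plus 2 (so a→3, b→4, …).
For rocket: r=18→20, o=15→17, c=3→5, k=11→13, e=5→7, t=20→22.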